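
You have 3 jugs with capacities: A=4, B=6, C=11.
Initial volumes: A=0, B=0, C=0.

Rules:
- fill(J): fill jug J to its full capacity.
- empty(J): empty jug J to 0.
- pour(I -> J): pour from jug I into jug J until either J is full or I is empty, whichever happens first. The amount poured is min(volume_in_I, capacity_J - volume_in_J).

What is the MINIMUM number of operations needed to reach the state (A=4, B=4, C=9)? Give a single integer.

BFS from (A=0, B=0, C=0). One shortest path:
  1. fill(B) -> (A=0 B=6 C=0)
  2. pour(B -> A) -> (A=4 B=2 C=0)
  3. pour(A -> C) -> (A=0 B=2 C=4)
  4. pour(B -> A) -> (A=2 B=0 C=4)
  5. pour(C -> B) -> (A=2 B=4 C=0)
  6. fill(C) -> (A=2 B=4 C=11)
  7. pour(C -> A) -> (A=4 B=4 C=9)
Reached target in 7 moves.

Answer: 7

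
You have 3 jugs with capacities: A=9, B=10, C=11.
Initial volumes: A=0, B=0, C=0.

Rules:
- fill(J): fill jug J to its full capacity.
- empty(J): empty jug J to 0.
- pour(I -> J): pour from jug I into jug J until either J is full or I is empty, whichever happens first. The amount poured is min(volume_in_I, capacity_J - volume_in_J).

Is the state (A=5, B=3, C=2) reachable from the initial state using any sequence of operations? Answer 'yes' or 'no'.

BFS explored all 600 reachable states.
Reachable set includes: (0,0,0), (0,0,1), (0,0,2), (0,0,3), (0,0,4), (0,0,5), (0,0,6), (0,0,7), (0,0,8), (0,0,9), (0,0,10), (0,0,11) ...
Target (A=5, B=3, C=2) not in reachable set → no.

Answer: no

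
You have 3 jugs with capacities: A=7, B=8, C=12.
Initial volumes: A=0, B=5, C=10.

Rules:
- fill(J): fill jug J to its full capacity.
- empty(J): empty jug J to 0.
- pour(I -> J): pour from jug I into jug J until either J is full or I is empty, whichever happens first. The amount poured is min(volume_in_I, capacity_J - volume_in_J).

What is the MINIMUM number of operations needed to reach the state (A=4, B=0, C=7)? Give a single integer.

Answer: 6

Derivation:
BFS from (A=0, B=5, C=10). One shortest path:
  1. fill(A) -> (A=7 B=5 C=10)
  2. empty(C) -> (A=7 B=5 C=0)
  3. pour(A -> C) -> (A=0 B=5 C=7)
  4. fill(A) -> (A=7 B=5 C=7)
  5. pour(A -> B) -> (A=4 B=8 C=7)
  6. empty(B) -> (A=4 B=0 C=7)
Reached target in 6 moves.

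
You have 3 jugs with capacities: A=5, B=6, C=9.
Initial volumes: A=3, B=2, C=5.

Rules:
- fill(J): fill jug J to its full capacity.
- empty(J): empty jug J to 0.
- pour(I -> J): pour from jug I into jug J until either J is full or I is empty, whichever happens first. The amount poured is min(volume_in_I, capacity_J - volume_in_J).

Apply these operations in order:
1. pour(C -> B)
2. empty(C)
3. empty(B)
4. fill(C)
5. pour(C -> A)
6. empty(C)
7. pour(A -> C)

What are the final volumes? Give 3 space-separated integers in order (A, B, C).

Step 1: pour(C -> B) -> (A=3 B=6 C=1)
Step 2: empty(C) -> (A=3 B=6 C=0)
Step 3: empty(B) -> (A=3 B=0 C=0)
Step 4: fill(C) -> (A=3 B=0 C=9)
Step 5: pour(C -> A) -> (A=5 B=0 C=7)
Step 6: empty(C) -> (A=5 B=0 C=0)
Step 7: pour(A -> C) -> (A=0 B=0 C=5)

Answer: 0 0 5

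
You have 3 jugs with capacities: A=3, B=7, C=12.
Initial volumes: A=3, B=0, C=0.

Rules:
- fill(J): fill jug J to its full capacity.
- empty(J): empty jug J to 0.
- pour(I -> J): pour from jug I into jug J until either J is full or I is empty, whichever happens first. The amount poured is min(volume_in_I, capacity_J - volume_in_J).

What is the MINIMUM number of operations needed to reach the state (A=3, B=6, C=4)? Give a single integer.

BFS from (A=3, B=0, C=0). One shortest path:
  1. fill(B) -> (A=3 B=7 C=0)
  2. pour(B -> C) -> (A=3 B=0 C=7)
  3. pour(A -> B) -> (A=0 B=3 C=7)
  4. fill(A) -> (A=3 B=3 C=7)
  5. pour(A -> B) -> (A=0 B=6 C=7)
  6. pour(C -> A) -> (A=3 B=6 C=4)
Reached target in 6 moves.

Answer: 6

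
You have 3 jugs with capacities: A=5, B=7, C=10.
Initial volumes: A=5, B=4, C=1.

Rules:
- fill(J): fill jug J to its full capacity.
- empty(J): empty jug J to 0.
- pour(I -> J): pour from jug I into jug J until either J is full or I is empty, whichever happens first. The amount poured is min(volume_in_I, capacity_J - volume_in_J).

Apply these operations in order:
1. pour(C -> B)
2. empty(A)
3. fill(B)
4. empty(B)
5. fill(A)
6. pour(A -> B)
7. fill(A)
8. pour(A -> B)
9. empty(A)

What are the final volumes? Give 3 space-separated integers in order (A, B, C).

Step 1: pour(C -> B) -> (A=5 B=5 C=0)
Step 2: empty(A) -> (A=0 B=5 C=0)
Step 3: fill(B) -> (A=0 B=7 C=0)
Step 4: empty(B) -> (A=0 B=0 C=0)
Step 5: fill(A) -> (A=5 B=0 C=0)
Step 6: pour(A -> B) -> (A=0 B=5 C=0)
Step 7: fill(A) -> (A=5 B=5 C=0)
Step 8: pour(A -> B) -> (A=3 B=7 C=0)
Step 9: empty(A) -> (A=0 B=7 C=0)

Answer: 0 7 0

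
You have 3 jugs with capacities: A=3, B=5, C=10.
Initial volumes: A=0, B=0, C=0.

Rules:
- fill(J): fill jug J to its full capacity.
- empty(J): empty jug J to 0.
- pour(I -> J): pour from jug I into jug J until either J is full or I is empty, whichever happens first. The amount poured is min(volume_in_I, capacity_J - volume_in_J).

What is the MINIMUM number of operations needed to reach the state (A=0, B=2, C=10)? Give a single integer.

Answer: 4

Derivation:
BFS from (A=0, B=0, C=0). One shortest path:
  1. fill(B) -> (A=0 B=5 C=0)
  2. fill(C) -> (A=0 B=5 C=10)
  3. pour(B -> A) -> (A=3 B=2 C=10)
  4. empty(A) -> (A=0 B=2 C=10)
Reached target in 4 moves.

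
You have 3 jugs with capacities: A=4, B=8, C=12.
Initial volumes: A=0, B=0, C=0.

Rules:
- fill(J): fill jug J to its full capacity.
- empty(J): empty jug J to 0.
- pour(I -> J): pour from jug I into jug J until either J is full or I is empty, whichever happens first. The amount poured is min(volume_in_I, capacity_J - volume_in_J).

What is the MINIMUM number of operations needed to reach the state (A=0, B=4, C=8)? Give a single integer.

BFS from (A=0, B=0, C=0). One shortest path:
  1. fill(C) -> (A=0 B=0 C=12)
  2. pour(C -> A) -> (A=4 B=0 C=8)
  3. pour(A -> B) -> (A=0 B=4 C=8)
Reached target in 3 moves.

Answer: 3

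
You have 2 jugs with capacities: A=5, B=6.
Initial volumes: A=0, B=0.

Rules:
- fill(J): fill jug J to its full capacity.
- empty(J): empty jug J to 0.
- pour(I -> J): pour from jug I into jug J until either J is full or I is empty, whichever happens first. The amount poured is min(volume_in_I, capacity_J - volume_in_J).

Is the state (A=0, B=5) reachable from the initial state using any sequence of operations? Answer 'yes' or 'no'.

BFS from (A=0, B=0):
  1. fill(A) -> (A=5 B=0)
  2. pour(A -> B) -> (A=0 B=5)
Target reached → yes.

Answer: yes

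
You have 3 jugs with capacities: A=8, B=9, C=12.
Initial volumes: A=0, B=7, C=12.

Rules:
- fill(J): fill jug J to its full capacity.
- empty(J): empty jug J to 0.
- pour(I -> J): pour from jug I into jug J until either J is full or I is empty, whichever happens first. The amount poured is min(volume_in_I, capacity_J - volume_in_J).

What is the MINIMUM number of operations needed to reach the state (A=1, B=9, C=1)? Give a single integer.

BFS from (A=0, B=7, C=12). One shortest path:
  1. pour(C -> B) -> (A=0 B=9 C=10)
  2. pour(B -> A) -> (A=8 B=1 C=10)
  3. empty(A) -> (A=0 B=1 C=10)
  4. pour(B -> A) -> (A=1 B=0 C=10)
  5. pour(C -> B) -> (A=1 B=9 C=1)
Reached target in 5 moves.

Answer: 5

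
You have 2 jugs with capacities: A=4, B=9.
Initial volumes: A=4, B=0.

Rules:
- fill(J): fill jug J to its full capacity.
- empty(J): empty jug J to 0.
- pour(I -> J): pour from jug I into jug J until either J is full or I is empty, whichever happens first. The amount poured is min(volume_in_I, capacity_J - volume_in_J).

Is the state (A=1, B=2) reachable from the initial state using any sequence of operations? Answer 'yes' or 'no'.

BFS explored all 26 reachable states.
Reachable set includes: (0,0), (0,1), (0,2), (0,3), (0,4), (0,5), (0,6), (0,7), (0,8), (0,9), (1,0), (1,9) ...
Target (A=1, B=2) not in reachable set → no.

Answer: no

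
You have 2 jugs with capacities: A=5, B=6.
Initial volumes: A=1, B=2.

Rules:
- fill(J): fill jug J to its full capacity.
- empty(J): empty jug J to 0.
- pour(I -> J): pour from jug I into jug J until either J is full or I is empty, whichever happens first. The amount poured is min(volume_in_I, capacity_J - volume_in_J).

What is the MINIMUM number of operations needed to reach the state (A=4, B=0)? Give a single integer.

Answer: 5

Derivation:
BFS from (A=1, B=2). One shortest path:
  1. pour(B -> A) -> (A=3 B=0)
  2. fill(B) -> (A=3 B=6)
  3. pour(B -> A) -> (A=5 B=4)
  4. empty(A) -> (A=0 B=4)
  5. pour(B -> A) -> (A=4 B=0)
Reached target in 5 moves.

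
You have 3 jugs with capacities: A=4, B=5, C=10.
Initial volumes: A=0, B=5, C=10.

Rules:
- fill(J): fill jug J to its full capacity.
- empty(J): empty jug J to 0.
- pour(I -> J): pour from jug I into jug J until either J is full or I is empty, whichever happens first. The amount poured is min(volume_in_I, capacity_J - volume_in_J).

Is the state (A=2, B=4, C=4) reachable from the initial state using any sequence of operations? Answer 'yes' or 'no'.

Answer: no

Derivation:
BFS explored all 222 reachable states.
Reachable set includes: (0,0,0), (0,0,1), (0,0,2), (0,0,3), (0,0,4), (0,0,5), (0,0,6), (0,0,7), (0,0,8), (0,0,9), (0,0,10), (0,1,0) ...
Target (A=2, B=4, C=4) not in reachable set → no.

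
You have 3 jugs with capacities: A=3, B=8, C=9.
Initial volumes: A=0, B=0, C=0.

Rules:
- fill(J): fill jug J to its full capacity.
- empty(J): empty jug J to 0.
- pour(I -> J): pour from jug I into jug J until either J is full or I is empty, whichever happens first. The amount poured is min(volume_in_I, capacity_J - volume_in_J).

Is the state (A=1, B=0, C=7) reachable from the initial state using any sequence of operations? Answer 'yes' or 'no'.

BFS from (A=0, B=0, C=0):
  1. fill(C) -> (A=0 B=0 C=9)
  2. pour(C -> B) -> (A=0 B=8 C=1)
  3. pour(C -> A) -> (A=1 B=8 C=0)
  4. pour(B -> C) -> (A=1 B=0 C=8)
  5. fill(B) -> (A=1 B=8 C=8)
  6. pour(B -> C) -> (A=1 B=7 C=9)
  7. empty(C) -> (A=1 B=7 C=0)
  8. pour(B -> C) -> (A=1 B=0 C=7)
Target reached → yes.

Answer: yes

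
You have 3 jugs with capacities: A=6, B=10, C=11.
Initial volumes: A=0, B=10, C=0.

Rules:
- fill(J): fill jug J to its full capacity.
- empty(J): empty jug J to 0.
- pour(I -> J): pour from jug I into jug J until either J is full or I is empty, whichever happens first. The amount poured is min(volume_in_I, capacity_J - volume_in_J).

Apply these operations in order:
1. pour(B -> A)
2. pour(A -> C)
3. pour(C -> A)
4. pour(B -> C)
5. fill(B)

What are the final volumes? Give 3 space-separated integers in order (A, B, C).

Step 1: pour(B -> A) -> (A=6 B=4 C=0)
Step 2: pour(A -> C) -> (A=0 B=4 C=6)
Step 3: pour(C -> A) -> (A=6 B=4 C=0)
Step 4: pour(B -> C) -> (A=6 B=0 C=4)
Step 5: fill(B) -> (A=6 B=10 C=4)

Answer: 6 10 4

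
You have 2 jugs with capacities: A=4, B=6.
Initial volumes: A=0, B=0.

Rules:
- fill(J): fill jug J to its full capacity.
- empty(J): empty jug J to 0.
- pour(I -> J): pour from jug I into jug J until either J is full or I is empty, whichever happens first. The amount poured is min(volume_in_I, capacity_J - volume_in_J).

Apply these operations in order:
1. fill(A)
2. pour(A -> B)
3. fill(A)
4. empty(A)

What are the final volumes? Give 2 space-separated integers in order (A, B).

Answer: 0 4

Derivation:
Step 1: fill(A) -> (A=4 B=0)
Step 2: pour(A -> B) -> (A=0 B=4)
Step 3: fill(A) -> (A=4 B=4)
Step 4: empty(A) -> (A=0 B=4)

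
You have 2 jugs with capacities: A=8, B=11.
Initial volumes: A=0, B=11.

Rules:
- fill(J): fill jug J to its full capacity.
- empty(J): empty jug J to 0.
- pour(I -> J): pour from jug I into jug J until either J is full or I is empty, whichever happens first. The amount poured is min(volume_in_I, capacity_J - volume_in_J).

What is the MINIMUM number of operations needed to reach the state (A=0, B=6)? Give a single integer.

BFS from (A=0, B=11). One shortest path:
  1. pour(B -> A) -> (A=8 B=3)
  2. empty(A) -> (A=0 B=3)
  3. pour(B -> A) -> (A=3 B=0)
  4. fill(B) -> (A=3 B=11)
  5. pour(B -> A) -> (A=8 B=6)
  6. empty(A) -> (A=0 B=6)
Reached target in 6 moves.

Answer: 6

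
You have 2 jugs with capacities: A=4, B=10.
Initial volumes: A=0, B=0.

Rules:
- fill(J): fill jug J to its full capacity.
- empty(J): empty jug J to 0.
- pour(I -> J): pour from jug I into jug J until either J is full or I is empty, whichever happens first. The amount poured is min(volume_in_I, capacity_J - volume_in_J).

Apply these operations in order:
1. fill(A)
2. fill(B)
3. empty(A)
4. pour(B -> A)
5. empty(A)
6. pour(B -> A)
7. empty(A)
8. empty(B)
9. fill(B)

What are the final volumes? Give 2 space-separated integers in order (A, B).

Answer: 0 10

Derivation:
Step 1: fill(A) -> (A=4 B=0)
Step 2: fill(B) -> (A=4 B=10)
Step 3: empty(A) -> (A=0 B=10)
Step 4: pour(B -> A) -> (A=4 B=6)
Step 5: empty(A) -> (A=0 B=6)
Step 6: pour(B -> A) -> (A=4 B=2)
Step 7: empty(A) -> (A=0 B=2)
Step 8: empty(B) -> (A=0 B=0)
Step 9: fill(B) -> (A=0 B=10)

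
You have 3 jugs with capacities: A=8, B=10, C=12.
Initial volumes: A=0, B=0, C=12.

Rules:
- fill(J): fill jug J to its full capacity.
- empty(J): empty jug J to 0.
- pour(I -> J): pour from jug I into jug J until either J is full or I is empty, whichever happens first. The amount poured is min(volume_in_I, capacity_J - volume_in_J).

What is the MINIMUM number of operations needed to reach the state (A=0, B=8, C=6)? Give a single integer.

Answer: 6

Derivation:
BFS from (A=0, B=0, C=12). One shortest path:
  1. fill(B) -> (A=0 B=10 C=12)
  2. pour(B -> A) -> (A=8 B=2 C=12)
  3. empty(A) -> (A=0 B=2 C=12)
  4. pour(B -> A) -> (A=2 B=0 C=12)
  5. pour(C -> A) -> (A=8 B=0 C=6)
  6. pour(A -> B) -> (A=0 B=8 C=6)
Reached target in 6 moves.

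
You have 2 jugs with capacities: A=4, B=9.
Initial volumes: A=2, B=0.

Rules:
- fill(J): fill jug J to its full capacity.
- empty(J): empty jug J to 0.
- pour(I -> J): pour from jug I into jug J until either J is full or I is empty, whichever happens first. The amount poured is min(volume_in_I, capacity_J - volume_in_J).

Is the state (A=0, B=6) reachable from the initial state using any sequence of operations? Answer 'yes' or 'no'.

Answer: yes

Derivation:
BFS from (A=2, B=0):
  1. pour(A -> B) -> (A=0 B=2)
  2. fill(A) -> (A=4 B=2)
  3. pour(A -> B) -> (A=0 B=6)
Target reached → yes.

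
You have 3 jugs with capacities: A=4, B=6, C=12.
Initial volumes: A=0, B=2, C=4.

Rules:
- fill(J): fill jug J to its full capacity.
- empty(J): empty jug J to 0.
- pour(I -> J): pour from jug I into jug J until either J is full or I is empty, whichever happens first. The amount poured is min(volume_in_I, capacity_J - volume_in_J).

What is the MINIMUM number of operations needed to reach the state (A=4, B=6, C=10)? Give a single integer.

BFS from (A=0, B=2, C=4). One shortest path:
  1. fill(A) -> (A=4 B=2 C=4)
  2. fill(B) -> (A=4 B=6 C=4)
  3. pour(B -> C) -> (A=4 B=0 C=10)
  4. fill(B) -> (A=4 B=6 C=10)
Reached target in 4 moves.

Answer: 4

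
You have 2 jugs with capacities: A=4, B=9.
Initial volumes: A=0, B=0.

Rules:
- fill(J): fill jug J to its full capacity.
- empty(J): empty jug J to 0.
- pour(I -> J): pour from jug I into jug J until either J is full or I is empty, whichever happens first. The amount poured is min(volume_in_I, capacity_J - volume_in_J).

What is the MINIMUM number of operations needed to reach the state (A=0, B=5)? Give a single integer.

Answer: 3

Derivation:
BFS from (A=0, B=0). One shortest path:
  1. fill(B) -> (A=0 B=9)
  2. pour(B -> A) -> (A=4 B=5)
  3. empty(A) -> (A=0 B=5)
Reached target in 3 moves.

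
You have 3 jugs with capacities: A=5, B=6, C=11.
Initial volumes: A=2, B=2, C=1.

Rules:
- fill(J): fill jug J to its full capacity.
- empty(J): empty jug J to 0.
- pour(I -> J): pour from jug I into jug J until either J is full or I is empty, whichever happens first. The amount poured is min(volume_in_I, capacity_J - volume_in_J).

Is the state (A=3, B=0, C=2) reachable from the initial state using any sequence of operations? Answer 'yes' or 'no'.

BFS from (A=2, B=2, C=1):
  1. pour(C -> A) -> (A=3 B=2 C=0)
  2. pour(B -> C) -> (A=3 B=0 C=2)
Target reached → yes.

Answer: yes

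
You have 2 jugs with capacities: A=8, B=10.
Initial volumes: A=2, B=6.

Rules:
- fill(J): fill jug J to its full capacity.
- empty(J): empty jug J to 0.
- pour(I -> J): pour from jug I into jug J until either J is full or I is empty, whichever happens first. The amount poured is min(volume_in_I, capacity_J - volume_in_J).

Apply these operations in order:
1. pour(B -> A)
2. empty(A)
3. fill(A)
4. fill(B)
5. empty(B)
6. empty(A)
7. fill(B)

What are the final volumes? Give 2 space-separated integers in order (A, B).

Step 1: pour(B -> A) -> (A=8 B=0)
Step 2: empty(A) -> (A=0 B=0)
Step 3: fill(A) -> (A=8 B=0)
Step 4: fill(B) -> (A=8 B=10)
Step 5: empty(B) -> (A=8 B=0)
Step 6: empty(A) -> (A=0 B=0)
Step 7: fill(B) -> (A=0 B=10)

Answer: 0 10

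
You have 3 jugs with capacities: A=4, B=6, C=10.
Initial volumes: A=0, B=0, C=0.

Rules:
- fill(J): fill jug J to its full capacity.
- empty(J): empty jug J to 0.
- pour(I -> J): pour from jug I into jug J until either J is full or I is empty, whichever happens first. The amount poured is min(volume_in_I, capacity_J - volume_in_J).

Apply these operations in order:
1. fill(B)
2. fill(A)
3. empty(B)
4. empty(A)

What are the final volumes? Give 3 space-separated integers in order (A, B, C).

Answer: 0 0 0

Derivation:
Step 1: fill(B) -> (A=0 B=6 C=0)
Step 2: fill(A) -> (A=4 B=6 C=0)
Step 3: empty(B) -> (A=4 B=0 C=0)
Step 4: empty(A) -> (A=0 B=0 C=0)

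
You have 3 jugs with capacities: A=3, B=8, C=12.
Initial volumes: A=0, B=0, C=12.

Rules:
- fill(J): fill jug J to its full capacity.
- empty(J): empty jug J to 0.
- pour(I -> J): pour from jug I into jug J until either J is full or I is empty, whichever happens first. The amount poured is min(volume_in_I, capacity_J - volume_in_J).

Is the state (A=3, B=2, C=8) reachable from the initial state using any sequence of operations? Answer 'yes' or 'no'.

Answer: yes

Derivation:
BFS from (A=0, B=0, C=12):
  1. fill(B) -> (A=0 B=8 C=12)
  2. empty(C) -> (A=0 B=8 C=0)
  3. pour(B -> C) -> (A=0 B=0 C=8)
  4. fill(B) -> (A=0 B=8 C=8)
  5. pour(B -> A) -> (A=3 B=5 C=8)
  6. empty(A) -> (A=0 B=5 C=8)
  7. pour(B -> A) -> (A=3 B=2 C=8)
Target reached → yes.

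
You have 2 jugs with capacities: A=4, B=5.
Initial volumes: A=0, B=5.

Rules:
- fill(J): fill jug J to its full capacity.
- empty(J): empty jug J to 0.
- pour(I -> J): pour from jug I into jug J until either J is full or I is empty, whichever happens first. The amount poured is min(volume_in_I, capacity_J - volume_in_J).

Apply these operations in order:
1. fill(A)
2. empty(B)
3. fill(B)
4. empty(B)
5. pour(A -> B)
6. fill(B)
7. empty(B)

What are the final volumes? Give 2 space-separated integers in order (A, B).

Answer: 0 0

Derivation:
Step 1: fill(A) -> (A=4 B=5)
Step 2: empty(B) -> (A=4 B=0)
Step 3: fill(B) -> (A=4 B=5)
Step 4: empty(B) -> (A=4 B=0)
Step 5: pour(A -> B) -> (A=0 B=4)
Step 6: fill(B) -> (A=0 B=5)
Step 7: empty(B) -> (A=0 B=0)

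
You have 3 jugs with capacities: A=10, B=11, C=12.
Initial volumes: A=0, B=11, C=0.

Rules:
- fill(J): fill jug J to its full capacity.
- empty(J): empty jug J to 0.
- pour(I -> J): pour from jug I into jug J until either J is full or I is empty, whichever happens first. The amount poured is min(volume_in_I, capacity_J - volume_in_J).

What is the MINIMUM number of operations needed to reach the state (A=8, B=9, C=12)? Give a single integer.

Answer: 8

Derivation:
BFS from (A=0, B=11, C=0). One shortest path:
  1. fill(A) -> (A=10 B=11 C=0)
  2. pour(A -> C) -> (A=0 B=11 C=10)
  3. fill(A) -> (A=10 B=11 C=10)
  4. pour(B -> C) -> (A=10 B=9 C=12)
  5. empty(C) -> (A=10 B=9 C=0)
  6. pour(A -> C) -> (A=0 B=9 C=10)
  7. fill(A) -> (A=10 B=9 C=10)
  8. pour(A -> C) -> (A=8 B=9 C=12)
Reached target in 8 moves.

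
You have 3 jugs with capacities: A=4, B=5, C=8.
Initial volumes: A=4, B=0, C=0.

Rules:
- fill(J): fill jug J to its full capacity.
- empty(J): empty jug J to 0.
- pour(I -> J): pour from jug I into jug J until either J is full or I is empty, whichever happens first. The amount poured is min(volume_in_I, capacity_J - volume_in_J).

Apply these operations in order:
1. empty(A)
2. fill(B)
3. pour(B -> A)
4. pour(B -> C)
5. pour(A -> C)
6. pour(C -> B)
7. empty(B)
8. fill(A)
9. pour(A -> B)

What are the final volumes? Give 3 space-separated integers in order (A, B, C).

Step 1: empty(A) -> (A=0 B=0 C=0)
Step 2: fill(B) -> (A=0 B=5 C=0)
Step 3: pour(B -> A) -> (A=4 B=1 C=0)
Step 4: pour(B -> C) -> (A=4 B=0 C=1)
Step 5: pour(A -> C) -> (A=0 B=0 C=5)
Step 6: pour(C -> B) -> (A=0 B=5 C=0)
Step 7: empty(B) -> (A=0 B=0 C=0)
Step 8: fill(A) -> (A=4 B=0 C=0)
Step 9: pour(A -> B) -> (A=0 B=4 C=0)

Answer: 0 4 0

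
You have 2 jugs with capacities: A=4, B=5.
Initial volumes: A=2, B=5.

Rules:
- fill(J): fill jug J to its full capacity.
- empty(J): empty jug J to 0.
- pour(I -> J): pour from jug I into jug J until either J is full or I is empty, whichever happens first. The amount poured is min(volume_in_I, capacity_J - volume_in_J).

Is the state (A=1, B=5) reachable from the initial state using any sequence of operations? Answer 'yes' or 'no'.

Answer: yes

Derivation:
BFS from (A=2, B=5):
  1. empty(B) -> (A=2 B=0)
  2. pour(A -> B) -> (A=0 B=2)
  3. fill(A) -> (A=4 B=2)
  4. pour(A -> B) -> (A=1 B=5)
Target reached → yes.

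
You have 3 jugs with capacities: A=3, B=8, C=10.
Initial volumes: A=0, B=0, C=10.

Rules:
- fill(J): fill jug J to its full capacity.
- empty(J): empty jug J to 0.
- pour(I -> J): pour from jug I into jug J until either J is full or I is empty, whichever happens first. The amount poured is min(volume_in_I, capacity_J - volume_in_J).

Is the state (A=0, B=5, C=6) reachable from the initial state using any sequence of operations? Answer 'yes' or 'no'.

BFS from (A=0, B=0, C=10):
  1. fill(A) -> (A=3 B=0 C=10)
  2. fill(B) -> (A=3 B=8 C=10)
  3. empty(C) -> (A=3 B=8 C=0)
  4. pour(A -> C) -> (A=0 B=8 C=3)
  5. pour(B -> A) -> (A=3 B=5 C=3)
  6. pour(A -> C) -> (A=0 B=5 C=6)
Target reached → yes.

Answer: yes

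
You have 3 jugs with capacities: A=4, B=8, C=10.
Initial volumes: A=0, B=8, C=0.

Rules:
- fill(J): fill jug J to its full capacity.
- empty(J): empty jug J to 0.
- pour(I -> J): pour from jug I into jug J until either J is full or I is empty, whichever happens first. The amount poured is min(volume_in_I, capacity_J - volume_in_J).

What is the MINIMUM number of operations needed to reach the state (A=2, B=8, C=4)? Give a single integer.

BFS from (A=0, B=8, C=0). One shortest path:
  1. empty(B) -> (A=0 B=0 C=0)
  2. fill(C) -> (A=0 B=0 C=10)
  3. pour(C -> A) -> (A=4 B=0 C=6)
  4. pour(C -> B) -> (A=4 B=6 C=0)
  5. pour(A -> C) -> (A=0 B=6 C=4)
  6. fill(A) -> (A=4 B=6 C=4)
  7. pour(A -> B) -> (A=2 B=8 C=4)
Reached target in 7 moves.

Answer: 7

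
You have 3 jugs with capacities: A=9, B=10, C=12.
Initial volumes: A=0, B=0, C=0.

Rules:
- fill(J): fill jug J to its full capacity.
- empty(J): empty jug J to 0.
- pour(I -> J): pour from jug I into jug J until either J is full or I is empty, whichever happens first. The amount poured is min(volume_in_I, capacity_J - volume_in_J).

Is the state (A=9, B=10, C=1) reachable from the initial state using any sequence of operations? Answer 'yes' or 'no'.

Answer: yes

Derivation:
BFS from (A=0, B=0, C=0):
  1. fill(B) -> (A=0 B=10 C=0)
  2. pour(B -> A) -> (A=9 B=1 C=0)
  3. pour(B -> C) -> (A=9 B=0 C=1)
  4. fill(B) -> (A=9 B=10 C=1)
Target reached → yes.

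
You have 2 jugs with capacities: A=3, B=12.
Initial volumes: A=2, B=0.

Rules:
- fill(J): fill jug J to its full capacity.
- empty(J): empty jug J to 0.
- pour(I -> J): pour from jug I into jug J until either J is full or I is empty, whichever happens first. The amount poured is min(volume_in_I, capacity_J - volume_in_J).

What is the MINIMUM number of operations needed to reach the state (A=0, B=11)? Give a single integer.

Answer: 3

Derivation:
BFS from (A=2, B=0). One shortest path:
  1. fill(B) -> (A=2 B=12)
  2. pour(B -> A) -> (A=3 B=11)
  3. empty(A) -> (A=0 B=11)
Reached target in 3 moves.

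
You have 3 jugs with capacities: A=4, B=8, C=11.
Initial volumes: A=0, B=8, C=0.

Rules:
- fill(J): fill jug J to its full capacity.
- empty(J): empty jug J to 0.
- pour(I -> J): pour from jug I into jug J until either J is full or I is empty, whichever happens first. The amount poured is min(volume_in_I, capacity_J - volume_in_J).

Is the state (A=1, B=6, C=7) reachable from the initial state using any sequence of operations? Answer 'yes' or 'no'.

Answer: no

Derivation:
BFS explored all 330 reachable states.
Reachable set includes: (0,0,0), (0,0,1), (0,0,2), (0,0,3), (0,0,4), (0,0,5), (0,0,6), (0,0,7), (0,0,8), (0,0,9), (0,0,10), (0,0,11) ...
Target (A=1, B=6, C=7) not in reachable set → no.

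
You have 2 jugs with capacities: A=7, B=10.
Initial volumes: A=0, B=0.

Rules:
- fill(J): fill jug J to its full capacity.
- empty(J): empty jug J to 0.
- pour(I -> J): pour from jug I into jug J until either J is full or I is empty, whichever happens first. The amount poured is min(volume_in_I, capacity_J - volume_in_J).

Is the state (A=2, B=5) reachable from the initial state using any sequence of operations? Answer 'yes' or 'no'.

Answer: no

Derivation:
BFS explored all 34 reachable states.
Reachable set includes: (0,0), (0,1), (0,2), (0,3), (0,4), (0,5), (0,6), (0,7), (0,8), (0,9), (0,10), (1,0) ...
Target (A=2, B=5) not in reachable set → no.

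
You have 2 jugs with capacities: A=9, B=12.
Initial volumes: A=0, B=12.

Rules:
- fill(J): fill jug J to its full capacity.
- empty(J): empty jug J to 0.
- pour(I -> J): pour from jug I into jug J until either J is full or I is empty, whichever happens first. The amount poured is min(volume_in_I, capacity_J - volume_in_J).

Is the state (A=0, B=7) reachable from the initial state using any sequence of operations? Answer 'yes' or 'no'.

Answer: no

Derivation:
BFS explored all 14 reachable states.
Reachable set includes: (0,0), (0,3), (0,6), (0,9), (0,12), (3,0), (3,12), (6,0), (6,12), (9,0), (9,3), (9,6) ...
Target (A=0, B=7) not in reachable set → no.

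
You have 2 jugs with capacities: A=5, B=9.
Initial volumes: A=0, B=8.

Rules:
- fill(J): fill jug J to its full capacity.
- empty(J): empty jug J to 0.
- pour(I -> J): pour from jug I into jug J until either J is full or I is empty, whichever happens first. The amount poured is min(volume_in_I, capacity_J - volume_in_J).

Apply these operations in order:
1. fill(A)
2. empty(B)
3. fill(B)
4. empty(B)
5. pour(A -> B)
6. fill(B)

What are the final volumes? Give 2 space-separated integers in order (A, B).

Step 1: fill(A) -> (A=5 B=8)
Step 2: empty(B) -> (A=5 B=0)
Step 3: fill(B) -> (A=5 B=9)
Step 4: empty(B) -> (A=5 B=0)
Step 5: pour(A -> B) -> (A=0 B=5)
Step 6: fill(B) -> (A=0 B=9)

Answer: 0 9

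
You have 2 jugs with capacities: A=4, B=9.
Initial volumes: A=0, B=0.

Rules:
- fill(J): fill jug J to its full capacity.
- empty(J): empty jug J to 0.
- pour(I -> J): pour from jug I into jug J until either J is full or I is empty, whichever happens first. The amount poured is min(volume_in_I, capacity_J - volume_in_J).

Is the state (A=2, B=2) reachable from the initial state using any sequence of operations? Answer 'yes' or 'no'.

Answer: no

Derivation:
BFS explored all 26 reachable states.
Reachable set includes: (0,0), (0,1), (0,2), (0,3), (0,4), (0,5), (0,6), (0,7), (0,8), (0,9), (1,0), (1,9) ...
Target (A=2, B=2) not in reachable set → no.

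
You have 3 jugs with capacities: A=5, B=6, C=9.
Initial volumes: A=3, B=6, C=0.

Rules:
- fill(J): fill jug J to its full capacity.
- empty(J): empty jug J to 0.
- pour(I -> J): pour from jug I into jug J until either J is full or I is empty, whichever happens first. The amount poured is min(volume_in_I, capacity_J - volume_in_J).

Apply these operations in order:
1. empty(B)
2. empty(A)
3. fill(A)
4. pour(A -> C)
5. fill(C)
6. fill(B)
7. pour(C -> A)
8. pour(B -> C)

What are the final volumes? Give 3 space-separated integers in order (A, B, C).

Answer: 5 1 9

Derivation:
Step 1: empty(B) -> (A=3 B=0 C=0)
Step 2: empty(A) -> (A=0 B=0 C=0)
Step 3: fill(A) -> (A=5 B=0 C=0)
Step 4: pour(A -> C) -> (A=0 B=0 C=5)
Step 5: fill(C) -> (A=0 B=0 C=9)
Step 6: fill(B) -> (A=0 B=6 C=9)
Step 7: pour(C -> A) -> (A=5 B=6 C=4)
Step 8: pour(B -> C) -> (A=5 B=1 C=9)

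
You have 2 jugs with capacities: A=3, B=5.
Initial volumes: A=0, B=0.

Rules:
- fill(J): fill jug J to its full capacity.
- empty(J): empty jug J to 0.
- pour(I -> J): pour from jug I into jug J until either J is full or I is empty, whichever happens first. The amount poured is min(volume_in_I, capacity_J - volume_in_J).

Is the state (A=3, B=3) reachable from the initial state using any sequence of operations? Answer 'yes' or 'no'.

BFS from (A=0, B=0):
  1. fill(A) -> (A=3 B=0)
  2. pour(A -> B) -> (A=0 B=3)
  3. fill(A) -> (A=3 B=3)
Target reached → yes.

Answer: yes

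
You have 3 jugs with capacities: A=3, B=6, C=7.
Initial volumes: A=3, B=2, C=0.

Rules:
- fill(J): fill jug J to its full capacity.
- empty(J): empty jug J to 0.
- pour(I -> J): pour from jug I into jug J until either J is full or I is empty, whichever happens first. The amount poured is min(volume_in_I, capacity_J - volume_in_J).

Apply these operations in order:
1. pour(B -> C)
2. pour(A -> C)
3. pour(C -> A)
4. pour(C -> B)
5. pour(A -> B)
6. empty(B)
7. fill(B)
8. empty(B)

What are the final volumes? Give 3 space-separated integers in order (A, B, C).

Step 1: pour(B -> C) -> (A=3 B=0 C=2)
Step 2: pour(A -> C) -> (A=0 B=0 C=5)
Step 3: pour(C -> A) -> (A=3 B=0 C=2)
Step 4: pour(C -> B) -> (A=3 B=2 C=0)
Step 5: pour(A -> B) -> (A=0 B=5 C=0)
Step 6: empty(B) -> (A=0 B=0 C=0)
Step 7: fill(B) -> (A=0 B=6 C=0)
Step 8: empty(B) -> (A=0 B=0 C=0)

Answer: 0 0 0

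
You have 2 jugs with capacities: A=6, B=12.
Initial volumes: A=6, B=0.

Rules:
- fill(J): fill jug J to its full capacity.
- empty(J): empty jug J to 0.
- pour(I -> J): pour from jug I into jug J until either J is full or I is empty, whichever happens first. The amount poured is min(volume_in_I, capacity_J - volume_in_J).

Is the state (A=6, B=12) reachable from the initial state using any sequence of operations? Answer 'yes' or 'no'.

Answer: yes

Derivation:
BFS from (A=6, B=0):
  1. fill(B) -> (A=6 B=12)
Target reached → yes.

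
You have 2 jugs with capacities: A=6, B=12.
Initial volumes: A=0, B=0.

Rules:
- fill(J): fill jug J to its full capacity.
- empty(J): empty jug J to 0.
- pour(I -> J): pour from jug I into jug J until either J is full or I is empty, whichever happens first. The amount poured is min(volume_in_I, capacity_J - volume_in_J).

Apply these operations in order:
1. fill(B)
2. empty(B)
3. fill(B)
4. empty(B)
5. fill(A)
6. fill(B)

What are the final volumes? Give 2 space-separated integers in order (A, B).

Answer: 6 12

Derivation:
Step 1: fill(B) -> (A=0 B=12)
Step 2: empty(B) -> (A=0 B=0)
Step 3: fill(B) -> (A=0 B=12)
Step 4: empty(B) -> (A=0 B=0)
Step 5: fill(A) -> (A=6 B=0)
Step 6: fill(B) -> (A=6 B=12)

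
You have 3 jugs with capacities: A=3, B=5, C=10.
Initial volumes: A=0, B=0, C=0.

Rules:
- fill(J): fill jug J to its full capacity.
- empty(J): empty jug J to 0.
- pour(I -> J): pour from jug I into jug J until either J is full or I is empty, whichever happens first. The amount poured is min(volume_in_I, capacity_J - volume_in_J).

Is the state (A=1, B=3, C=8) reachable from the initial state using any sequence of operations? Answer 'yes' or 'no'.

Answer: no

Derivation:
BFS explored all 192 reachable states.
Reachable set includes: (0,0,0), (0,0,1), (0,0,2), (0,0,3), (0,0,4), (0,0,5), (0,0,6), (0,0,7), (0,0,8), (0,0,9), (0,0,10), (0,1,0) ...
Target (A=1, B=3, C=8) not in reachable set → no.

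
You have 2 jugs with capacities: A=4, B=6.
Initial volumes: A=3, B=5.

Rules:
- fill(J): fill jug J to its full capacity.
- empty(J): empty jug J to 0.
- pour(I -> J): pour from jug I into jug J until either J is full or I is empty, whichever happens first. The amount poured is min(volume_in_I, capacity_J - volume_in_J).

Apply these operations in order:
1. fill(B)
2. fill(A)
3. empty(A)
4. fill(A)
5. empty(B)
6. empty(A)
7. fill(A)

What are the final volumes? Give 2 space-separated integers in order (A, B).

Answer: 4 0

Derivation:
Step 1: fill(B) -> (A=3 B=6)
Step 2: fill(A) -> (A=4 B=6)
Step 3: empty(A) -> (A=0 B=6)
Step 4: fill(A) -> (A=4 B=6)
Step 5: empty(B) -> (A=4 B=0)
Step 6: empty(A) -> (A=0 B=0)
Step 7: fill(A) -> (A=4 B=0)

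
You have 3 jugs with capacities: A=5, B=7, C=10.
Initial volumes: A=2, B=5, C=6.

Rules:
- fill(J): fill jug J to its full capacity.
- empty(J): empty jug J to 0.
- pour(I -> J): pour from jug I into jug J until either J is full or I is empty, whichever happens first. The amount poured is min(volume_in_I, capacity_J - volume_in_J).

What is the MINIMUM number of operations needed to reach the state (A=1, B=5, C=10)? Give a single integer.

Answer: 2

Derivation:
BFS from (A=2, B=5, C=6). One shortest path:
  1. fill(A) -> (A=5 B=5 C=6)
  2. pour(A -> C) -> (A=1 B=5 C=10)
Reached target in 2 moves.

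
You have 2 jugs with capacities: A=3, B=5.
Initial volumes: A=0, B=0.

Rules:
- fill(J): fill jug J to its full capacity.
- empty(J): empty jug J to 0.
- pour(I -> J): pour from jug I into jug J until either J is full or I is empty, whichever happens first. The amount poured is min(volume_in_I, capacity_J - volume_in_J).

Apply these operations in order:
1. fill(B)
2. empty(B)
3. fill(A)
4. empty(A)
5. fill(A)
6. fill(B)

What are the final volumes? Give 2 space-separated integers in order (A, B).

Answer: 3 5

Derivation:
Step 1: fill(B) -> (A=0 B=5)
Step 2: empty(B) -> (A=0 B=0)
Step 3: fill(A) -> (A=3 B=0)
Step 4: empty(A) -> (A=0 B=0)
Step 5: fill(A) -> (A=3 B=0)
Step 6: fill(B) -> (A=3 B=5)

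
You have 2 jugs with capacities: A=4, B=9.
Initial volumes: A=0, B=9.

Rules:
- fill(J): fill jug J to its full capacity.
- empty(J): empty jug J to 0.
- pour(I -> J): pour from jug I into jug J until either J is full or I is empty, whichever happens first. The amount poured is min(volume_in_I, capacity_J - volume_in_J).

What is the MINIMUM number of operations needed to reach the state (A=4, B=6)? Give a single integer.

BFS from (A=0, B=9). One shortest path:
  1. pour(B -> A) -> (A=4 B=5)
  2. empty(A) -> (A=0 B=5)
  3. pour(B -> A) -> (A=4 B=1)
  4. empty(A) -> (A=0 B=1)
  5. pour(B -> A) -> (A=1 B=0)
  6. fill(B) -> (A=1 B=9)
  7. pour(B -> A) -> (A=4 B=6)
Reached target in 7 moves.

Answer: 7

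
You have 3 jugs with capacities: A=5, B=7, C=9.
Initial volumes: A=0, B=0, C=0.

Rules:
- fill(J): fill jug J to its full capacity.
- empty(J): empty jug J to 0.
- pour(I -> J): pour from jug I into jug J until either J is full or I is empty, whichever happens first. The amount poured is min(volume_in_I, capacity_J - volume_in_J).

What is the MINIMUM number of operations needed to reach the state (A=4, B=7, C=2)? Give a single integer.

BFS from (A=0, B=0, C=0). One shortest path:
  1. fill(C) -> (A=0 B=0 C=9)
  2. pour(C -> A) -> (A=5 B=0 C=4)
  3. empty(A) -> (A=0 B=0 C=4)
  4. pour(C -> A) -> (A=4 B=0 C=0)
  5. fill(C) -> (A=4 B=0 C=9)
  6. pour(C -> B) -> (A=4 B=7 C=2)
Reached target in 6 moves.

Answer: 6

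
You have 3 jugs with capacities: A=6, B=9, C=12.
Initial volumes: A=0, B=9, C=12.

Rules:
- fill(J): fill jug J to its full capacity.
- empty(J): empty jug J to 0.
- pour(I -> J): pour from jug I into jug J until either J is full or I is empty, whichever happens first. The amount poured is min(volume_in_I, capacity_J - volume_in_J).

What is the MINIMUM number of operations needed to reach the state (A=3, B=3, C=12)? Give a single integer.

Answer: 5

Derivation:
BFS from (A=0, B=9, C=12). One shortest path:
  1. empty(C) -> (A=0 B=9 C=0)
  2. pour(B -> C) -> (A=0 B=0 C=9)
  3. fill(B) -> (A=0 B=9 C=9)
  4. pour(B -> A) -> (A=6 B=3 C=9)
  5. pour(A -> C) -> (A=3 B=3 C=12)
Reached target in 5 moves.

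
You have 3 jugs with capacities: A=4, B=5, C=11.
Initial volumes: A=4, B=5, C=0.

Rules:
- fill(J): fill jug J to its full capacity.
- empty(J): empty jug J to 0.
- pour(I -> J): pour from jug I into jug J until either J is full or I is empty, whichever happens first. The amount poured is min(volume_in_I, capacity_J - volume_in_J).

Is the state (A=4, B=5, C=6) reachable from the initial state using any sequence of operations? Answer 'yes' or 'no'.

Answer: yes

Derivation:
BFS from (A=4, B=5, C=0):
  1. empty(B) -> (A=4 B=0 C=0)
  2. fill(C) -> (A=4 B=0 C=11)
  3. pour(C -> B) -> (A=4 B=5 C=6)
Target reached → yes.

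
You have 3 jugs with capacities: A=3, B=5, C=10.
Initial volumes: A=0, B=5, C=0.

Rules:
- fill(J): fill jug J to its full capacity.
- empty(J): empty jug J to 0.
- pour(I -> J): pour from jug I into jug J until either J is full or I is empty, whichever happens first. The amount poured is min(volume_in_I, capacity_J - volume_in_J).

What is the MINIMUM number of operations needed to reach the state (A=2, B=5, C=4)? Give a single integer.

BFS from (A=0, B=5, C=0). One shortest path:
  1. fill(A) -> (A=3 B=5 C=0)
  2. pour(A -> C) -> (A=0 B=5 C=3)
  3. fill(A) -> (A=3 B=5 C=3)
  4. pour(A -> C) -> (A=0 B=5 C=6)
  5. pour(B -> A) -> (A=3 B=2 C=6)
  6. pour(A -> C) -> (A=0 B=2 C=9)
  7. pour(B -> A) -> (A=2 B=0 C=9)
  8. pour(C -> B) -> (A=2 B=5 C=4)
Reached target in 8 moves.

Answer: 8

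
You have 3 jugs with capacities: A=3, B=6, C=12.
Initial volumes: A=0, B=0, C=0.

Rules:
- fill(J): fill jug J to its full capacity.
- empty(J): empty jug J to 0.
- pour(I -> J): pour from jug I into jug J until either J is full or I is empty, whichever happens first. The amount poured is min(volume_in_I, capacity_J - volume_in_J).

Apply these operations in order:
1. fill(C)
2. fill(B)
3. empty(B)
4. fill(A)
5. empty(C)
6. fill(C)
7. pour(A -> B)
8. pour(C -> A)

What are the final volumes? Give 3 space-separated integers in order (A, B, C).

Answer: 3 3 9

Derivation:
Step 1: fill(C) -> (A=0 B=0 C=12)
Step 2: fill(B) -> (A=0 B=6 C=12)
Step 3: empty(B) -> (A=0 B=0 C=12)
Step 4: fill(A) -> (A=3 B=0 C=12)
Step 5: empty(C) -> (A=3 B=0 C=0)
Step 6: fill(C) -> (A=3 B=0 C=12)
Step 7: pour(A -> B) -> (A=0 B=3 C=12)
Step 8: pour(C -> A) -> (A=3 B=3 C=9)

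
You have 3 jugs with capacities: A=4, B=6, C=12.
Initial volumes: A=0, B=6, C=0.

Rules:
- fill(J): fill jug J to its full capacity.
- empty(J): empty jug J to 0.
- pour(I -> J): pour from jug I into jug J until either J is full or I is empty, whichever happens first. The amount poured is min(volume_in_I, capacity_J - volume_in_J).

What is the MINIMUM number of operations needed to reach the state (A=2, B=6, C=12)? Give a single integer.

Answer: 5

Derivation:
BFS from (A=0, B=6, C=0). One shortest path:
  1. fill(C) -> (A=0 B=6 C=12)
  2. pour(B -> A) -> (A=4 B=2 C=12)
  3. empty(A) -> (A=0 B=2 C=12)
  4. pour(B -> A) -> (A=2 B=0 C=12)
  5. fill(B) -> (A=2 B=6 C=12)
Reached target in 5 moves.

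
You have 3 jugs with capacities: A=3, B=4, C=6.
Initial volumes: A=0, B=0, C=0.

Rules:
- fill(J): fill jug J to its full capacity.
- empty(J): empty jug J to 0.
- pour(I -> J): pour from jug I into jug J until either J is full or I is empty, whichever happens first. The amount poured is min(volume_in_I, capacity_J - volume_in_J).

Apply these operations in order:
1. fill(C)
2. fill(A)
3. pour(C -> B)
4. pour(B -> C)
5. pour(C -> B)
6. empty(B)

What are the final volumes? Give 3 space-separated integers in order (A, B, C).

Step 1: fill(C) -> (A=0 B=0 C=6)
Step 2: fill(A) -> (A=3 B=0 C=6)
Step 3: pour(C -> B) -> (A=3 B=4 C=2)
Step 4: pour(B -> C) -> (A=3 B=0 C=6)
Step 5: pour(C -> B) -> (A=3 B=4 C=2)
Step 6: empty(B) -> (A=3 B=0 C=2)

Answer: 3 0 2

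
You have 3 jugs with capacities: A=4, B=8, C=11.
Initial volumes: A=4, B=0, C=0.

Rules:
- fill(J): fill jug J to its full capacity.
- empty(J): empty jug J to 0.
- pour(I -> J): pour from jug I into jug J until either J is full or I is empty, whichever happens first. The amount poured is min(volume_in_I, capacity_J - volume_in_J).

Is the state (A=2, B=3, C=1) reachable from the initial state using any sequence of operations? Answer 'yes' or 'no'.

BFS explored all 330 reachable states.
Reachable set includes: (0,0,0), (0,0,1), (0,0,2), (0,0,3), (0,0,4), (0,0,5), (0,0,6), (0,0,7), (0,0,8), (0,0,9), (0,0,10), (0,0,11) ...
Target (A=2, B=3, C=1) not in reachable set → no.

Answer: no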